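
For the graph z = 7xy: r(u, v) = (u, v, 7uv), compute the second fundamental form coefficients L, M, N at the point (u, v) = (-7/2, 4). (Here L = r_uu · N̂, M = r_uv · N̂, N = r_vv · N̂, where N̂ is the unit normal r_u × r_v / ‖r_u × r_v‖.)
L = 0;  M = 14*sqrt(5541)/5541;  N = 0

Compute the unit normal N̂(u, v) = (-7*v/sqrt(49*u^2 + 49*v^2 + 1), -7*u/sqrt(49*u^2 + 49*v^2 + 1), 1/sqrt(49*u^2 + 49*v^2 + 1)), and the second partials r_uu, r_uv, r_vv. Take dot products:
  L(u, v) = r_uu · N̂ = 0,
  M(u, v) = r_uv · N̂ = 7/sqrt(49*u^2 + 49*v^2 + 1),
  N(u, v) = r_vv · N̂ = 0.
Evaluating at (u, v) = (-7/2, 4):
  L = 0, M = 14*sqrt(5541)/5541, N = 0.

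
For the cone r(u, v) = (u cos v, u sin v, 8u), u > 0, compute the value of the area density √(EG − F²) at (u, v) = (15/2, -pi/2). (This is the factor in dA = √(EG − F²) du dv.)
√(EG − F²)|_{(15/2, -pi/2)} = 15*sqrt(65)/2

E = 65, F = 0, G = u^2, so EG − F² = 65*u^2. Taking the positive square root: √(EG − F²) = sqrt(65)*Abs(u). At (u, v) = (15/2, -pi/2): 15*sqrt(65)/2.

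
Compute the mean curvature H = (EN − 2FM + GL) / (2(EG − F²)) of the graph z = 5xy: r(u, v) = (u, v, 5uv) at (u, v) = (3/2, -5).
H = 7500*sqrt(2729)/7447441

With E = 25*v^2 + 1, F = 25*u*v, G = 25*u^2 + 1, L = 0, M = 5/sqrt(25*u^2 + 25*v^2 + 1), N = 0, assemble
  H = (EN − 2FM + GL) / (2(EG − F²)) = -125*u*v/(25*u^2 + 25*v^2 + 1)^(3/2).
At (u, v) = (3/2, -5): H = 7500*sqrt(2729)/7447441.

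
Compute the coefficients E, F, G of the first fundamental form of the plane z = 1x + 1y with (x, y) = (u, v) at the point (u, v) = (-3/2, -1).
E = 2;  F = 1;  G = 2

Partials: r_u = (1, 0, 1), r_v = (0, 1, 1). As functions of (u, v):
  E = r_u · r_u = 2,
  F = r_u · r_v = 1,
  G = r_v · r_v = 2.
Evaluating at (u, v) = (-3/2, -1): E = 2, F = 1, G = 2.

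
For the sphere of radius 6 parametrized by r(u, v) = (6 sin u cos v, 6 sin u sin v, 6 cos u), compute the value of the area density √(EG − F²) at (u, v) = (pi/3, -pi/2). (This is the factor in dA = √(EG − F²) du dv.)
√(EG − F²)|_{(pi/3, -pi/2)} = 18*sqrt(3)

E = 36, F = 0, G = 36*sin(u)^2, so EG − F² = 1296*sin(u)^2. Taking the positive square root: √(EG − F²) = 36*Abs(sin(u)). At (u, v) = (pi/3, -pi/2): 18*sqrt(3).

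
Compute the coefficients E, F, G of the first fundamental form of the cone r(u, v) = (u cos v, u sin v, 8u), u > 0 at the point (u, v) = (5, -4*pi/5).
E = 65;  F = 0;  G = 25

Partials: r_u = (cos(v), sin(v), 8), r_v = (-u*sin(v), u*cos(v), 0). As functions of (u, v):
  E = r_u · r_u = 65,
  F = r_u · r_v = 0,
  G = r_v · r_v = u^2.
Evaluating at (u, v) = (5, -4*pi/5): E = 65, F = 0, G = 25.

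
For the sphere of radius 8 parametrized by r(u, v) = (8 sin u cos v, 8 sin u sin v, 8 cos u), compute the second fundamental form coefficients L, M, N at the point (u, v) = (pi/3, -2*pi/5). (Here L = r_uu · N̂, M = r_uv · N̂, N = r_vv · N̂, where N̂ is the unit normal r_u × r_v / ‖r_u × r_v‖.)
L = -8;  M = 0;  N = -6

Compute the unit normal N̂(u, v) = (sin(u)^2*cos(v)/Abs(sin(u)), sin(u)^2*sin(v)/Abs(sin(u)), sin(2*u)/(2*Abs(sin(u)))), and the second partials r_uu, r_uv, r_vv. Take dot products:
  L(u, v) = r_uu · N̂ = -8*sin(u)/Abs(sin(u)),
  M(u, v) = r_uv · N̂ = 0,
  N(u, v) = r_vv · N̂ = -8*sin(u)^3/Abs(sin(u)).
Evaluating at (u, v) = (pi/3, -2*pi/5):
  L = -8, M = 0, N = -6.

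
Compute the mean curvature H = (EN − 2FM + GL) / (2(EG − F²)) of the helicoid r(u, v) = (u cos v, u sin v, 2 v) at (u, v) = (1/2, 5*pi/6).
H = 0

With E = 1, F = 0, G = u^2 + 4, L = 0, M = -2/sqrt(u^2 + 4), N = 0, assemble
  H = (EN − 2FM + GL) / (2(EG − F²)) = 0.
At (u, v) = (1/2, 5*pi/6): H = 0.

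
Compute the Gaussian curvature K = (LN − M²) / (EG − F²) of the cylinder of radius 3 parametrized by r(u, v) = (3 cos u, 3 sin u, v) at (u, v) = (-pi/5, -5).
K = 0

Coefficients of the first fundamental form: E = 9, F = 0, G = 1.
Coefficients of the second fundamental form: L = -3, M = 0, N = 0.
Assemble K = (LN − M²)/(EG − F²) = 0. At (u, v) = (-pi/5, -5): K = 0.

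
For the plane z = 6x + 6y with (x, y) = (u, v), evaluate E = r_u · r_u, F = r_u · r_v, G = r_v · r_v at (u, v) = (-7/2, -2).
E = 37;  F = 36;  G = 37

Partials: r_u = (1, 0, 6), r_v = (0, 1, 6). As functions of (u, v):
  E = r_u · r_u = 37,
  F = r_u · r_v = 36,
  G = r_v · r_v = 37.
Evaluating at (u, v) = (-7/2, -2): E = 37, F = 36, G = 37.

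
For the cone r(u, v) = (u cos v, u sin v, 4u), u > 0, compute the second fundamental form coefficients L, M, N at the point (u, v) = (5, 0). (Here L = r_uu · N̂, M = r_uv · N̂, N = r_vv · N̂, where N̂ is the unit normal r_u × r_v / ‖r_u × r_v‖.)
L = 0;  M = 0;  N = 20*sqrt(17)/17

Compute the unit normal N̂(u, v) = (-4*sqrt(17)*u*cos(v)/(17*Abs(u)), -4*sqrt(17)*u*sin(v)/(17*Abs(u)), sqrt(17)*u/(17*Abs(u))), and the second partials r_uu, r_uv, r_vv. Take dot products:
  L(u, v) = r_uu · N̂ = 0,
  M(u, v) = r_uv · N̂ = 0,
  N(u, v) = r_vv · N̂ = 4*sqrt(17)*u^2/(17*Abs(u)).
Evaluating at (u, v) = (5, 0):
  L = 0, M = 0, N = 20*sqrt(17)/17.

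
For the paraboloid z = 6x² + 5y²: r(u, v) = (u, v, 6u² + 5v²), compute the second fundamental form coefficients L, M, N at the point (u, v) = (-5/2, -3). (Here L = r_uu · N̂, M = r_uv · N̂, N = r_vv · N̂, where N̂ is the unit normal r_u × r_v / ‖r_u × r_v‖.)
L = 12*sqrt(1801)/1801;  M = 0;  N = 10*sqrt(1801)/1801

Compute the unit normal N̂(u, v) = (-12*u/sqrt(144*u^2 + 100*v^2 + 1), -10*v/sqrt(144*u^2 + 100*v^2 + 1), 1/sqrt(144*u^2 + 100*v^2 + 1)), and the second partials r_uu, r_uv, r_vv. Take dot products:
  L(u, v) = r_uu · N̂ = 12/sqrt(144*u^2 + 100*v^2 + 1),
  M(u, v) = r_uv · N̂ = 0,
  N(u, v) = r_vv · N̂ = 10/sqrt(144*u^2 + 100*v^2 + 1).
Evaluating at (u, v) = (-5/2, -3):
  L = 12*sqrt(1801)/1801, M = 0, N = 10*sqrt(1801)/1801.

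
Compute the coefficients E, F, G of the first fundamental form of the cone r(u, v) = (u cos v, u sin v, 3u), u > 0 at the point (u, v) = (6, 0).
E = 10;  F = 0;  G = 36

Partials: r_u = (cos(v), sin(v), 3), r_v = (-u*sin(v), u*cos(v), 0). As functions of (u, v):
  E = r_u · r_u = 10,
  F = r_u · r_v = 0,
  G = r_v · r_v = u^2.
Evaluating at (u, v) = (6, 0): E = 10, F = 0, G = 36.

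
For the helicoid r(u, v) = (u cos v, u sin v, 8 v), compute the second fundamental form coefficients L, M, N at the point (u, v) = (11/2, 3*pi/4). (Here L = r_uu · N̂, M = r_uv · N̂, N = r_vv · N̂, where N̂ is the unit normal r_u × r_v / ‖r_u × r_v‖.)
L = 0;  M = -16*sqrt(377)/377;  N = 0

Compute the unit normal N̂(u, v) = (8*sin(v)/sqrt(u^2 + 64), -8*cos(v)/sqrt(u^2 + 64), u/sqrt(u^2 + 64)), and the second partials r_uu, r_uv, r_vv. Take dot products:
  L(u, v) = r_uu · N̂ = 0,
  M(u, v) = r_uv · N̂ = -8/sqrt(u^2 + 64),
  N(u, v) = r_vv · N̂ = 0.
Evaluating at (u, v) = (11/2, 3*pi/4):
  L = 0, M = -16*sqrt(377)/377, N = 0.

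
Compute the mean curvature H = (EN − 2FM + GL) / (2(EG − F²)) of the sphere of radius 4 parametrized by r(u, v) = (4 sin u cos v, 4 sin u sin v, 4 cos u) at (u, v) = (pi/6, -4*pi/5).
H = -1/4

With E = 16, F = 0, G = 16*sin(u)^2, L = -4*sin(u)/Abs(sin(u)), M = 0, N = -4*sin(u)^3/Abs(sin(u)), assemble
  H = (EN − 2FM + GL) / (2(EG − F²)) = -sin(u)/(4*Abs(sin(u))).
At (u, v) = (pi/6, -4*pi/5): H = -1/4.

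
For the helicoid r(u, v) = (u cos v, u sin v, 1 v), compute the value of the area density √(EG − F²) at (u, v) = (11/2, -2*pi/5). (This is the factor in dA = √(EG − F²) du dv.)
√(EG − F²)|_{(11/2, -2*pi/5)} = 5*sqrt(5)/2

E = 1, F = 0, G = u^2 + 1, so EG − F² = u^2 + 1. Taking the positive square root: √(EG − F²) = sqrt(u^2 + 1). At (u, v) = (11/2, -2*pi/5): 5*sqrt(5)/2.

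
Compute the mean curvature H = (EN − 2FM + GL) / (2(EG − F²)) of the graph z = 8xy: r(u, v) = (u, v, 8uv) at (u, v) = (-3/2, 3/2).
H = 1152/4913

With E = 64*v^2 + 1, F = 64*u*v, G = 64*u^2 + 1, L = 0, M = 8/sqrt(64*u^2 + 64*v^2 + 1), N = 0, assemble
  H = (EN − 2FM + GL) / (2(EG − F²)) = -512*u*v/(64*u^2 + 64*v^2 + 1)^(3/2).
At (u, v) = (-3/2, 3/2): H = 1152/4913.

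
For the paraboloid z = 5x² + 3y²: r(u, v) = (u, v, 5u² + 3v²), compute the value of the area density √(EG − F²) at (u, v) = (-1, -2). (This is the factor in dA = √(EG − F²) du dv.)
√(EG − F²)|_{(-1, -2)} = 7*sqrt(5)

E = 100*u^2 + 1, F = 60*u*v, G = 36*v^2 + 1, so EG − F² = 100*u^2 + 36*v^2 + 1. Taking the positive square root: √(EG − F²) = sqrt(100*u^2 + 36*v^2 + 1). At (u, v) = (-1, -2): 7*sqrt(5).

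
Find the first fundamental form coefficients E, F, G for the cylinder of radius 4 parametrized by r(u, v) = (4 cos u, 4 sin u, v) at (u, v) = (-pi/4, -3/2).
E = 16;  F = 0;  G = 1

Partials: r_u = (-4*sin(u), 4*cos(u), 0), r_v = (0, 0, 1). As functions of (u, v):
  E = r_u · r_u = 16,
  F = r_u · r_v = 0,
  G = r_v · r_v = 1.
Evaluating at (u, v) = (-pi/4, -3/2): E = 16, F = 0, G = 1.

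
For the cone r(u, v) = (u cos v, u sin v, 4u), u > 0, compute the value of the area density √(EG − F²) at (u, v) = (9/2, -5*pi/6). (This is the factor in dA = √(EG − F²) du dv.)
√(EG − F²)|_{(9/2, -5*pi/6)} = 9*sqrt(17)/2

E = 17, F = 0, G = u^2, so EG − F² = 17*u^2. Taking the positive square root: √(EG − F²) = sqrt(17)*Abs(u). At (u, v) = (9/2, -5*pi/6): 9*sqrt(17)/2.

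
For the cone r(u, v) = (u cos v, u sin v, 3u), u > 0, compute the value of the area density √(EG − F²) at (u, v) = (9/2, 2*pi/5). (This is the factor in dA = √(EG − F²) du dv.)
√(EG − F²)|_{(9/2, 2*pi/5)} = 9*sqrt(10)/2

E = 10, F = 0, G = u^2, so EG − F² = 10*u^2. Taking the positive square root: √(EG − F²) = sqrt(10)*Abs(u). At (u, v) = (9/2, 2*pi/5): 9*sqrt(10)/2.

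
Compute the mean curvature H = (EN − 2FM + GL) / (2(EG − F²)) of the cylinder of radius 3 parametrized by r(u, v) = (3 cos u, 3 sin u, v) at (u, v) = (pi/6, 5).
H = -1/6

With E = 9, F = 0, G = 1, L = -3, M = 0, N = 0, assemble
  H = (EN − 2FM + GL) / (2(EG − F²)) = -1/6.
At (u, v) = (pi/6, 5): H = -1/6.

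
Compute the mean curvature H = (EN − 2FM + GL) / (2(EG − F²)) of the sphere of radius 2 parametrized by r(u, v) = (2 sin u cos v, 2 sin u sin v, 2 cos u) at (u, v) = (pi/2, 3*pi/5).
H = -1/2

With E = 4, F = 0, G = 4*sin(u)^2, L = -2*sin(u)/Abs(sin(u)), M = 0, N = -2*sin(u)^3/Abs(sin(u)), assemble
  H = (EN − 2FM + GL) / (2(EG − F²)) = -sin(u)/(2*Abs(sin(u))).
At (u, v) = (pi/2, 3*pi/5): H = -1/2.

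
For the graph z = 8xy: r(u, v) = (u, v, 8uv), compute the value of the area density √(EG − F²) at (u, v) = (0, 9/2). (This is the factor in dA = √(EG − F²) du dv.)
√(EG − F²)|_{(0, 9/2)} = sqrt(1297)

E = 64*v^2 + 1, F = 64*u*v, G = 64*u^2 + 1, so EG − F² = 64*u^2 + 64*v^2 + 1. Taking the positive square root: √(EG − F²) = sqrt(64*u^2 + 64*v^2 + 1). At (u, v) = (0, 9/2): sqrt(1297).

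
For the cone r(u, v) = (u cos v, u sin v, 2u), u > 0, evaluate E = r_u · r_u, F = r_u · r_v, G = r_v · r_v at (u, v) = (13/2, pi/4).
E = 5;  F = 0;  G = 169/4

Partials: r_u = (cos(v), sin(v), 2), r_v = (-u*sin(v), u*cos(v), 0). As functions of (u, v):
  E = r_u · r_u = 5,
  F = r_u · r_v = 0,
  G = r_v · r_v = u^2.
Evaluating at (u, v) = (13/2, pi/4): E = 5, F = 0, G = 169/4.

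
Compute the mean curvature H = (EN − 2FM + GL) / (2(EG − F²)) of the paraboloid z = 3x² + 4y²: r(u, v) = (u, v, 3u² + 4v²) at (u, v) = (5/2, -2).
H = 1675*sqrt(482)/232324

With E = 36*u^2 + 1, F = 48*u*v, G = 64*v^2 + 1, L = 6/sqrt(36*u^2 + 64*v^2 + 1), M = 0, N = 8/sqrt(36*u^2 + 64*v^2 + 1), assemble
  H = (EN − 2FM + GL) / (2(EG − F²)) = (144*u^2 + 192*v^2 + 7)/(36*u^2 + 64*v^2 + 1)^(3/2).
At (u, v) = (5/2, -2): H = 1675*sqrt(482)/232324.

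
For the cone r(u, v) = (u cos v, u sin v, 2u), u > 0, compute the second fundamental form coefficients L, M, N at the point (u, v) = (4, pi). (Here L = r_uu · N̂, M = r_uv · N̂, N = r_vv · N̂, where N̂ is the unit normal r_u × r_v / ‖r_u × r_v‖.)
L = 0;  M = 0;  N = 8*sqrt(5)/5

Compute the unit normal N̂(u, v) = (-2*sqrt(5)*u*cos(v)/(5*Abs(u)), -2*sqrt(5)*u*sin(v)/(5*Abs(u)), sqrt(5)*u/(5*Abs(u))), and the second partials r_uu, r_uv, r_vv. Take dot products:
  L(u, v) = r_uu · N̂ = 0,
  M(u, v) = r_uv · N̂ = 0,
  N(u, v) = r_vv · N̂ = 2*sqrt(5)*u^2/(5*Abs(u)).
Evaluating at (u, v) = (4, pi):
  L = 0, M = 0, N = 8*sqrt(5)/5.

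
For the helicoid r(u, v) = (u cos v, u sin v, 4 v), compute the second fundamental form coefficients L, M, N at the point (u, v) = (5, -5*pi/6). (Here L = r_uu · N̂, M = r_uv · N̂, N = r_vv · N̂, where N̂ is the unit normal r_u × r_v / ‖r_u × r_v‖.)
L = 0;  M = -4*sqrt(41)/41;  N = 0

Compute the unit normal N̂(u, v) = (4*sin(v)/sqrt(u^2 + 16), -4*cos(v)/sqrt(u^2 + 16), u/sqrt(u^2 + 16)), and the second partials r_uu, r_uv, r_vv. Take dot products:
  L(u, v) = r_uu · N̂ = 0,
  M(u, v) = r_uv · N̂ = -4/sqrt(u^2 + 16),
  N(u, v) = r_vv · N̂ = 0.
Evaluating at (u, v) = (5, -5*pi/6):
  L = 0, M = -4*sqrt(41)/41, N = 0.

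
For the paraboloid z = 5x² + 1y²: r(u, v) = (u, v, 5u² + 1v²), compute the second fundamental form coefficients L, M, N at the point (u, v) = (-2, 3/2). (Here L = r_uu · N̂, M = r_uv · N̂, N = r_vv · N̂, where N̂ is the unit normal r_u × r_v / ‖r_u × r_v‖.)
L = sqrt(410)/41;  M = 0;  N = sqrt(410)/205

Compute the unit normal N̂(u, v) = (-10*u/sqrt(100*u^2 + 4*v^2 + 1), -2*v/sqrt(100*u^2 + 4*v^2 + 1), 1/sqrt(100*u^2 + 4*v^2 + 1)), and the second partials r_uu, r_uv, r_vv. Take dot products:
  L(u, v) = r_uu · N̂ = 10/sqrt(100*u^2 + 4*v^2 + 1),
  M(u, v) = r_uv · N̂ = 0,
  N(u, v) = r_vv · N̂ = 2/sqrt(100*u^2 + 4*v^2 + 1).
Evaluating at (u, v) = (-2, 3/2):
  L = sqrt(410)/41, M = 0, N = sqrt(410)/205.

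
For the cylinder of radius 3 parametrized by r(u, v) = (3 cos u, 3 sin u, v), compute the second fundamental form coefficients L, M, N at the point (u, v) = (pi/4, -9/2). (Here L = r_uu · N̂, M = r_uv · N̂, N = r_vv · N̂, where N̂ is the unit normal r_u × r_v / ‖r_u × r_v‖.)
L = -3;  M = 0;  N = 0

Compute the unit normal N̂(u, v) = (cos(u), sin(u), 0), and the second partials r_uu, r_uv, r_vv. Take dot products:
  L(u, v) = r_uu · N̂ = -3,
  M(u, v) = r_uv · N̂ = 0,
  N(u, v) = r_vv · N̂ = 0.
Evaluating at (u, v) = (pi/4, -9/2):
  L = -3, M = 0, N = 0.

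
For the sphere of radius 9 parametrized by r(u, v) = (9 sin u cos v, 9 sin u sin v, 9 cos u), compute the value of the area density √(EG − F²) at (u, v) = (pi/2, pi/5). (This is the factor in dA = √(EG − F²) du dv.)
√(EG − F²)|_{(pi/2, pi/5)} = 81

E = 81, F = 0, G = 81*sin(u)^2, so EG − F² = 6561*sin(u)^2. Taking the positive square root: √(EG − F²) = 81*Abs(sin(u)). At (u, v) = (pi/2, pi/5): 81.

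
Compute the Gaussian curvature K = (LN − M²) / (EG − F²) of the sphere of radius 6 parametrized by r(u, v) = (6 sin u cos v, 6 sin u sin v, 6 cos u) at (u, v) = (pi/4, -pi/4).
K = 1/36

Coefficients of the first fundamental form: E = 36, F = 0, G = 36*sin(u)^2.
Coefficients of the second fundamental form: L = -6*sin(u)/Abs(sin(u)), M = 0, N = -6*sin(u)^3/Abs(sin(u)).
Assemble K = (LN − M²)/(EG − F²) = 1/36. At (u, v) = (pi/4, -pi/4): K = 1/36.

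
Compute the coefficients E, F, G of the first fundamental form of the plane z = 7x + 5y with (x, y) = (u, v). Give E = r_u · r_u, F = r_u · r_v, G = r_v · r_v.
E = 50;  F = 35;  G = 26

Compute partials: r_u = (1, 0, 7), r_v = (0, 1, 5). Then
  E = r_u · r_u = 50,
  F = r_u · r_v = 35,
  G = r_v · r_v = 26.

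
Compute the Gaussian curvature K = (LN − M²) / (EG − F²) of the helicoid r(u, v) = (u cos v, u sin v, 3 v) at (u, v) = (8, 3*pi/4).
K = -9/5329

Coefficients of the first fundamental form: E = 1, F = 0, G = u^2 + 9.
Coefficients of the second fundamental form: L = 0, M = -3/sqrt(u^2 + 9), N = 0.
Assemble K = (LN − M²)/(EG − F²) = -9/(u^2 + 9)^2. At (u, v) = (8, 3*pi/4): K = -9/5329.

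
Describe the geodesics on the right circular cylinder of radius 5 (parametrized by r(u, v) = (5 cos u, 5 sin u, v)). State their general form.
The cylinder is flat (K = 0) and locally isometric to the plane via the development (u, v) ↦ (5 u, v). Geodesics are the pre-images of straight lines: circles (v constant), vertical lines (u constant), and helices (v = c · u + d) for constants c, d.

A right cylinder has E = 5², F = 0, G = 1, so EG − F² = 5², and L = −5, M = N = 0, giving K = (LN − M²)/(EG − F²) = 0 everywhere. A flat surface is locally isometric to the Euclidean plane via the map (u, v) ↦ (5 u, v). Straight lines in the (x̃, ỹ) plane pull back to: (a) horizontal circles (v = const), (b) vertical generators (u = const), and (c) helices (5 u tan θ = v, i.e. v = c · u + d).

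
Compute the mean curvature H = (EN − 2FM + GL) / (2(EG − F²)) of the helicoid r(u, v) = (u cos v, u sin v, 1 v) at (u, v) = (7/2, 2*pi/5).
H = 0

With E = 1, F = 0, G = u^2 + 1, L = 0, M = -1/sqrt(u^2 + 1), N = 0, assemble
  H = (EN − 2FM + GL) / (2(EG − F²)) = 0.
At (u, v) = (7/2, 2*pi/5): H = 0.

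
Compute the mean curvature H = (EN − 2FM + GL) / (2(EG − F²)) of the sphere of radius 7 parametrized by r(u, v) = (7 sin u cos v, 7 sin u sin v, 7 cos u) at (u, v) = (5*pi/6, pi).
H = -1/7

With E = 49, F = 0, G = 49*sin(u)^2, L = -7*sin(u)/Abs(sin(u)), M = 0, N = -7*sin(u)^3/Abs(sin(u)), assemble
  H = (EN − 2FM + GL) / (2(EG − F²)) = -sin(u)/(7*Abs(sin(u))).
At (u, v) = (5*pi/6, pi): H = -1/7.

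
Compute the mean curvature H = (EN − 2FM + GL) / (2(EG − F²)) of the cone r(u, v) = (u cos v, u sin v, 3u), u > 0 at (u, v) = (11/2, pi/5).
H = 3*sqrt(10)/110

With E = 10, F = 0, G = u^2, L = 0, M = 0, N = 3*sqrt(10)*u^2/(10*Abs(u)), assemble
  H = (EN − 2FM + GL) / (2(EG − F²)) = 3*sqrt(10)/(20*Abs(u)).
At (u, v) = (11/2, pi/5): H = 3*sqrt(10)/110.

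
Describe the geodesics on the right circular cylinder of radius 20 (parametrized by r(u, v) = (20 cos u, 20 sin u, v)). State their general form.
The cylinder is flat (K = 0) and locally isometric to the plane via the development (u, v) ↦ (20 u, v). Geodesics are the pre-images of straight lines: circles (v constant), vertical lines (u constant), and helices (v = c · u + d) for constants c, d.

A right cylinder has E = 20², F = 0, G = 1, so EG − F² = 20², and L = −20, M = N = 0, giving K = (LN − M²)/(EG − F²) = 0 everywhere. A flat surface is locally isometric to the Euclidean plane via the map (u, v) ↦ (20 u, v). Straight lines in the (x̃, ỹ) plane pull back to: (a) horizontal circles (v = const), (b) vertical generators (u = const), and (c) helices (20 u tan θ = v, i.e. v = c · u + d).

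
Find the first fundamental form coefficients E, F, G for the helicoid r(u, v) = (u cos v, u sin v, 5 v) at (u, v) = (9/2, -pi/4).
E = 1;  F = 0;  G = 181/4

Partials: r_u = (cos(v), sin(v), 0), r_v = (-u*sin(v), u*cos(v), 5). As functions of (u, v):
  E = r_u · r_u = 1,
  F = r_u · r_v = 0,
  G = r_v · r_v = u^2 + 25.
Evaluating at (u, v) = (9/2, -pi/4): E = 1, F = 0, G = 181/4.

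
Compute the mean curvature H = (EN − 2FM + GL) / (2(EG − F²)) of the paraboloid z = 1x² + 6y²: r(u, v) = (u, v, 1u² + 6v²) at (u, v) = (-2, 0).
H = 103*sqrt(17)/289

With E = 4*u^2 + 1, F = 24*u*v, G = 144*v^2 + 1, L = 2/sqrt(4*u^2 + 144*v^2 + 1), M = 0, N = 12/sqrt(4*u^2 + 144*v^2 + 1), assemble
  H = (EN − 2FM + GL) / (2(EG − F²)) = (24*u^2 + 144*v^2 + 7)/(4*u^2 + 144*v^2 + 1)^(3/2).
At (u, v) = (-2, 0): H = 103*sqrt(17)/289.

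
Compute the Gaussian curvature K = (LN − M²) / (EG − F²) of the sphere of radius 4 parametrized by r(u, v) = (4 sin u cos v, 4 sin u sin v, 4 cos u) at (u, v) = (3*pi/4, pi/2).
K = 1/16

Coefficients of the first fundamental form: E = 16, F = 0, G = 16*sin(u)^2.
Coefficients of the second fundamental form: L = -4*sin(u)/Abs(sin(u)), M = 0, N = -4*sin(u)^3/Abs(sin(u)).
Assemble K = (LN − M²)/(EG − F²) = 1/16. At (u, v) = (3*pi/4, pi/2): K = 1/16.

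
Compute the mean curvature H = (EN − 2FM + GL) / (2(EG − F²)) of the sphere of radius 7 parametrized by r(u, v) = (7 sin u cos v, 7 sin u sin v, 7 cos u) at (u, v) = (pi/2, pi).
H = -1/7

With E = 49, F = 0, G = 49*sin(u)^2, L = -7*sin(u)/Abs(sin(u)), M = 0, N = -7*sin(u)^3/Abs(sin(u)), assemble
  H = (EN − 2FM + GL) / (2(EG − F²)) = -sin(u)/(7*Abs(sin(u))).
At (u, v) = (pi/2, pi): H = -1/7.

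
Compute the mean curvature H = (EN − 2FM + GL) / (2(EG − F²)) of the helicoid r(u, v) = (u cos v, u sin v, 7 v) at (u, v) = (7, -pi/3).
H = 0

With E = 1, F = 0, G = u^2 + 49, L = 0, M = -7/sqrt(u^2 + 49), N = 0, assemble
  H = (EN − 2FM + GL) / (2(EG − F²)) = 0.
At (u, v) = (7, -pi/3): H = 0.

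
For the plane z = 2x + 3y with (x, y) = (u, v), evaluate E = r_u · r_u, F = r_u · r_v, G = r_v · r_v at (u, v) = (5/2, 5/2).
E = 5;  F = 6;  G = 10

Partials: r_u = (1, 0, 2), r_v = (0, 1, 3). As functions of (u, v):
  E = r_u · r_u = 5,
  F = r_u · r_v = 6,
  G = r_v · r_v = 10.
Evaluating at (u, v) = (5/2, 5/2): E = 5, F = 6, G = 10.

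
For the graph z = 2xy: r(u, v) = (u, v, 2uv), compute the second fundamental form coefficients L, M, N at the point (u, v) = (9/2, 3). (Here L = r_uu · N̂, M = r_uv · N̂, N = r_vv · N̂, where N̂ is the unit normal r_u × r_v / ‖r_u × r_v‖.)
L = 0;  M = sqrt(118)/59;  N = 0

Compute the unit normal N̂(u, v) = (-2*v/sqrt(4*u^2 + 4*v^2 + 1), -2*u/sqrt(4*u^2 + 4*v^2 + 1), 1/sqrt(4*u^2 + 4*v^2 + 1)), and the second partials r_uu, r_uv, r_vv. Take dot products:
  L(u, v) = r_uu · N̂ = 0,
  M(u, v) = r_uv · N̂ = 2/sqrt(4*u^2 + 4*v^2 + 1),
  N(u, v) = r_vv · N̂ = 0.
Evaluating at (u, v) = (9/2, 3):
  L = 0, M = sqrt(118)/59, N = 0.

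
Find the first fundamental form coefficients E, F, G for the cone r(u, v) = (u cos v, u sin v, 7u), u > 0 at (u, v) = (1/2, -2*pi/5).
E = 50;  F = 0;  G = 1/4

Partials: r_u = (cos(v), sin(v), 7), r_v = (-u*sin(v), u*cos(v), 0). As functions of (u, v):
  E = r_u · r_u = 50,
  F = r_u · r_v = 0,
  G = r_v · r_v = u^2.
Evaluating at (u, v) = (1/2, -2*pi/5): E = 50, F = 0, G = 1/4.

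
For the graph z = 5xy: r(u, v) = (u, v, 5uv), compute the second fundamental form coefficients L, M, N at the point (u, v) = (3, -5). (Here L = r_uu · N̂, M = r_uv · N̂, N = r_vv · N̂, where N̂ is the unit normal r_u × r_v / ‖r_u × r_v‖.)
L = 0;  M = 5*sqrt(851)/851;  N = 0

Compute the unit normal N̂(u, v) = (-5*v/sqrt(25*u^2 + 25*v^2 + 1), -5*u/sqrt(25*u^2 + 25*v^2 + 1), 1/sqrt(25*u^2 + 25*v^2 + 1)), and the second partials r_uu, r_uv, r_vv. Take dot products:
  L(u, v) = r_uu · N̂ = 0,
  M(u, v) = r_uv · N̂ = 5/sqrt(25*u^2 + 25*v^2 + 1),
  N(u, v) = r_vv · N̂ = 0.
Evaluating at (u, v) = (3, -5):
  L = 0, M = 5*sqrt(851)/851, N = 0.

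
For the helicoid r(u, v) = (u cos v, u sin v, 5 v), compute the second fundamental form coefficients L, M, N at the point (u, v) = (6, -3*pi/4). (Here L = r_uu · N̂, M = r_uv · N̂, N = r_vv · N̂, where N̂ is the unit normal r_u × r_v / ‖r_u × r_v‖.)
L = 0;  M = -5*sqrt(61)/61;  N = 0

Compute the unit normal N̂(u, v) = (5*sin(v)/sqrt(u^2 + 25), -5*cos(v)/sqrt(u^2 + 25), u/sqrt(u^2 + 25)), and the second partials r_uu, r_uv, r_vv. Take dot products:
  L(u, v) = r_uu · N̂ = 0,
  M(u, v) = r_uv · N̂ = -5/sqrt(u^2 + 25),
  N(u, v) = r_vv · N̂ = 0.
Evaluating at (u, v) = (6, -3*pi/4):
  L = 0, M = -5*sqrt(61)/61, N = 0.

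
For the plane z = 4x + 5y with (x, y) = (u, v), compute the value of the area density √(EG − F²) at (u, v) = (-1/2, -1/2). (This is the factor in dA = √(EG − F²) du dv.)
√(EG − F²)|_{(-1/2, -1/2)} = sqrt(42)

E = 17, F = 20, G = 26, so EG − F² = 42. Taking the positive square root: √(EG − F²) = sqrt(42). At (u, v) = (-1/2, -1/2): sqrt(42).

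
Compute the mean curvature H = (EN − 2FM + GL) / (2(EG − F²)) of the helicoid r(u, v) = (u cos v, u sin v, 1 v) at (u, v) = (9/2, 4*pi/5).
H = 0

With E = 1, F = 0, G = u^2 + 1, L = 0, M = -1/sqrt(u^2 + 1), N = 0, assemble
  H = (EN − 2FM + GL) / (2(EG − F²)) = 0.
At (u, v) = (9/2, 4*pi/5): H = 0.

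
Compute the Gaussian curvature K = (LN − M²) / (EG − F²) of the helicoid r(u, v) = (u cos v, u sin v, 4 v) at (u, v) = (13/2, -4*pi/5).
K = -256/54289

Coefficients of the first fundamental form: E = 1, F = 0, G = u^2 + 16.
Coefficients of the second fundamental form: L = 0, M = -4/sqrt(u^2 + 16), N = 0.
Assemble K = (LN − M²)/(EG − F²) = -16/(u^2 + 16)^2. At (u, v) = (13/2, -4*pi/5): K = -256/54289.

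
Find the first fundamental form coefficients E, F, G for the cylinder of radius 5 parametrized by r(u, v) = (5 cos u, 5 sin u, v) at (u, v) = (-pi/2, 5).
E = 25;  F = 0;  G = 1

Partials: r_u = (-5*sin(u), 5*cos(u), 0), r_v = (0, 0, 1). As functions of (u, v):
  E = r_u · r_u = 25,
  F = r_u · r_v = 0,
  G = r_v · r_v = 1.
Evaluating at (u, v) = (-pi/2, 5): E = 25, F = 0, G = 1.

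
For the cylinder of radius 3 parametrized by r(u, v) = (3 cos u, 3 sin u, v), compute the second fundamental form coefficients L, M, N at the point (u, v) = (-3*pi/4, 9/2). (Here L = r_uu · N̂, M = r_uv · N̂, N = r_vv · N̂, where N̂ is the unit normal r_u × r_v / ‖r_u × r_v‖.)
L = -3;  M = 0;  N = 0

Compute the unit normal N̂(u, v) = (cos(u), sin(u), 0), and the second partials r_uu, r_uv, r_vv. Take dot products:
  L(u, v) = r_uu · N̂ = -3,
  M(u, v) = r_uv · N̂ = 0,
  N(u, v) = r_vv · N̂ = 0.
Evaluating at (u, v) = (-3*pi/4, 9/2):
  L = -3, M = 0, N = 0.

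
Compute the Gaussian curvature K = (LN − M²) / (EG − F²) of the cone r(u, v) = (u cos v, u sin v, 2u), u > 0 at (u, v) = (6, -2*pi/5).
K = 0

Coefficients of the first fundamental form: E = 5, F = 0, G = u^2.
Coefficients of the second fundamental form: L = 0, M = 0, N = 2*sqrt(5)*u^2/(5*Abs(u)).
Assemble K = (LN − M²)/(EG − F²) = 0. At (u, v) = (6, -2*pi/5): K = 0.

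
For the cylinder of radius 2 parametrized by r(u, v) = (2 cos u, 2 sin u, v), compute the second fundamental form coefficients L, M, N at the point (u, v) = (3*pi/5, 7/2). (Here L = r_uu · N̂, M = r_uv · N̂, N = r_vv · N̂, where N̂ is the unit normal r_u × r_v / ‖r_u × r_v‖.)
L = -2;  M = 0;  N = 0

Compute the unit normal N̂(u, v) = (cos(u), sin(u), 0), and the second partials r_uu, r_uv, r_vv. Take dot products:
  L(u, v) = r_uu · N̂ = -2,
  M(u, v) = r_uv · N̂ = 0,
  N(u, v) = r_vv · N̂ = 0.
Evaluating at (u, v) = (3*pi/5, 7/2):
  L = -2, M = 0, N = 0.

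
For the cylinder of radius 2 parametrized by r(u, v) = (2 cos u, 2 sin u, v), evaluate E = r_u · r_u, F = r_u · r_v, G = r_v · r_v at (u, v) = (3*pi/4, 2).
E = 4;  F = 0;  G = 1

Partials: r_u = (-2*sin(u), 2*cos(u), 0), r_v = (0, 0, 1). As functions of (u, v):
  E = r_u · r_u = 4,
  F = r_u · r_v = 0,
  G = r_v · r_v = 1.
Evaluating at (u, v) = (3*pi/4, 2): E = 4, F = 0, G = 1.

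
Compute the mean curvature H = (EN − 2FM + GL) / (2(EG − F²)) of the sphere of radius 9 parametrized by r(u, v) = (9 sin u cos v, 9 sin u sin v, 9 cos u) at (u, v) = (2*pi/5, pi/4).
H = -1/9

With E = 81, F = 0, G = 81*sin(u)^2, L = -9*sin(u)/Abs(sin(u)), M = 0, N = -9*sin(u)^3/Abs(sin(u)), assemble
  H = (EN − 2FM + GL) / (2(EG − F²)) = -sin(u)/(9*Abs(sin(u))).
At (u, v) = (2*pi/5, pi/4): H = -1/9.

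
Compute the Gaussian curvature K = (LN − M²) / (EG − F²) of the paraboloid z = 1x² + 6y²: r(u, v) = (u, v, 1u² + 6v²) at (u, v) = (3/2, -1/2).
K = 6/529

Coefficients of the first fundamental form: E = 4*u^2 + 1, F = 24*u*v, G = 144*v^2 + 1.
Coefficients of the second fundamental form: L = 2/sqrt(4*u^2 + 144*v^2 + 1), M = 0, N = 12/sqrt(4*u^2 + 144*v^2 + 1).
Assemble K = (LN − M²)/(EG − F²) = 24/(16*u^4 + 1152*u^2*v^2 + 8*u^2 + 20736*v^4 + 288*v^2 + 1). At (u, v) = (3/2, -1/2): K = 6/529.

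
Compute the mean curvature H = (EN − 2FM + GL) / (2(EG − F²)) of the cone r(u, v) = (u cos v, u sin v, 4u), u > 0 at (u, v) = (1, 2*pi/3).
H = 2*sqrt(17)/17

With E = 17, F = 0, G = u^2, L = 0, M = 0, N = 4*sqrt(17)*u^2/(17*Abs(u)), assemble
  H = (EN − 2FM + GL) / (2(EG − F²)) = 2*sqrt(17)/(17*Abs(u)).
At (u, v) = (1, 2*pi/3): H = 2*sqrt(17)/17.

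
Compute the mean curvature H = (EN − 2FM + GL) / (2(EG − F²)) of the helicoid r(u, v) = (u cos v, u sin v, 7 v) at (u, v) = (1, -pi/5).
H = 0

With E = 1, F = 0, G = u^2 + 49, L = 0, M = -7/sqrt(u^2 + 49), N = 0, assemble
  H = (EN − 2FM + GL) / (2(EG − F²)) = 0.
At (u, v) = (1, -pi/5): H = 0.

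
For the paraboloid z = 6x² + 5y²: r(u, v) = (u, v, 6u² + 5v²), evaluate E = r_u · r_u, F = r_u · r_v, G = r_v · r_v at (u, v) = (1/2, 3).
E = 37;  F = 180;  G = 901

Partials: r_u = (1, 0, 12*u), r_v = (0, 1, 10*v). As functions of (u, v):
  E = r_u · r_u = 144*u^2 + 1,
  F = r_u · r_v = 120*u*v,
  G = r_v · r_v = 100*v^2 + 1.
Evaluating at (u, v) = (1/2, 3): E = 37, F = 180, G = 901.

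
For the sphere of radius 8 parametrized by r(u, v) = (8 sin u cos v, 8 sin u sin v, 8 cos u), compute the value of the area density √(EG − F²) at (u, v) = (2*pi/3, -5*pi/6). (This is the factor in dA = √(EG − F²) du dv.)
√(EG − F²)|_{(2*pi/3, -5*pi/6)} = 32*sqrt(3)

E = 64, F = 0, G = 64*sin(u)^2, so EG − F² = 4096*sin(u)^2. Taking the positive square root: √(EG − F²) = 64*Abs(sin(u)). At (u, v) = (2*pi/3, -5*pi/6): 32*sqrt(3).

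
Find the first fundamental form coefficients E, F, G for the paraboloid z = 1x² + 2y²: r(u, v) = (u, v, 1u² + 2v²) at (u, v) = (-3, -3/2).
E = 37;  F = 36;  G = 37

Partials: r_u = (1, 0, 2*u), r_v = (0, 1, 4*v). As functions of (u, v):
  E = r_u · r_u = 4*u^2 + 1,
  F = r_u · r_v = 8*u*v,
  G = r_v · r_v = 16*v^2 + 1.
Evaluating at (u, v) = (-3, -3/2): E = 37, F = 36, G = 37.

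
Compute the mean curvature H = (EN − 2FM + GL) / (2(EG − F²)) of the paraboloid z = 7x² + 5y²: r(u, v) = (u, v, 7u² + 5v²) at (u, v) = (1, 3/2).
H = 2567*sqrt(422)/178084

With E = 196*u^2 + 1, F = 140*u*v, G = 100*v^2 + 1, L = 14/sqrt(196*u^2 + 100*v^2 + 1), M = 0, N = 10/sqrt(196*u^2 + 100*v^2 + 1), assemble
  H = (EN − 2FM + GL) / (2(EG − F²)) = 4*(245*u^2 + 175*v^2 + 3)/(196*u^2 + 100*v^2 + 1)^(3/2).
At (u, v) = (1, 3/2): H = 2567*sqrt(422)/178084.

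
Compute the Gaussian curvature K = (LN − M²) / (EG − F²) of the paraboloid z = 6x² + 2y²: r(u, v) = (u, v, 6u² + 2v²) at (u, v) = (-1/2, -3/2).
K = 48/5329

Coefficients of the first fundamental form: E = 144*u^2 + 1, F = 48*u*v, G = 16*v^2 + 1.
Coefficients of the second fundamental form: L = 12/sqrt(144*u^2 + 16*v^2 + 1), M = 0, N = 4/sqrt(144*u^2 + 16*v^2 + 1).
Assemble K = (LN − M²)/(EG − F²) = 48/(20736*u^4 + 4608*u^2*v^2 + 288*u^2 + 256*v^4 + 32*v^2 + 1). At (u, v) = (-1/2, -3/2): K = 48/5329.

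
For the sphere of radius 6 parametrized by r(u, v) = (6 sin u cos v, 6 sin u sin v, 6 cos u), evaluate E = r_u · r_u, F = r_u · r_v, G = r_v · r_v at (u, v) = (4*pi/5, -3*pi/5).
E = 36;  F = 0;  G = 45/2 - 9*sqrt(5)/2

Partials: r_u = (6*cos(u)*cos(v), 6*sin(v)*cos(u), -6*sin(u)), r_v = (-6*sin(u)*sin(v), 6*sin(u)*cos(v), 0). As functions of (u, v):
  E = r_u · r_u = 36,
  F = r_u · r_v = 0,
  G = r_v · r_v = 36*sin(u)^2.
Evaluating at (u, v) = (4*pi/5, -3*pi/5): E = 36, F = 0, G = 45/2 - 9*sqrt(5)/2.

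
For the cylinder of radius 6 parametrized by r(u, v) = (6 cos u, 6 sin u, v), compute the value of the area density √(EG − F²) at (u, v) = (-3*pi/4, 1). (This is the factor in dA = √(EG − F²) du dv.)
√(EG − F²)|_{(-3*pi/4, 1)} = 6

E = 36, F = 0, G = 1, so EG − F² = 36. Taking the positive square root: √(EG − F²) = 6. At (u, v) = (-3*pi/4, 1): 6.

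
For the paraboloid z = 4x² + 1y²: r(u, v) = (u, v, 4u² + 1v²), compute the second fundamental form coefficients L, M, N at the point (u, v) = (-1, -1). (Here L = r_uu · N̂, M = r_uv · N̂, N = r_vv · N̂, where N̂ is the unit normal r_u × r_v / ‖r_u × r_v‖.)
L = 8*sqrt(69)/69;  M = 0;  N = 2*sqrt(69)/69

Compute the unit normal N̂(u, v) = (-8*u/sqrt(64*u^2 + 4*v^2 + 1), -2*v/sqrt(64*u^2 + 4*v^2 + 1), 1/sqrt(64*u^2 + 4*v^2 + 1)), and the second partials r_uu, r_uv, r_vv. Take dot products:
  L(u, v) = r_uu · N̂ = 8/sqrt(64*u^2 + 4*v^2 + 1),
  M(u, v) = r_uv · N̂ = 0,
  N(u, v) = r_vv · N̂ = 2/sqrt(64*u^2 + 4*v^2 + 1).
Evaluating at (u, v) = (-1, -1):
  L = 8*sqrt(69)/69, M = 0, N = 2*sqrt(69)/69.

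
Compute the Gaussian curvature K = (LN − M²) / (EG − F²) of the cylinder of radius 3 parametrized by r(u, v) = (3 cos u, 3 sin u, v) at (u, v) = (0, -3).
K = 0

Coefficients of the first fundamental form: E = 9, F = 0, G = 1.
Coefficients of the second fundamental form: L = -3, M = 0, N = 0.
Assemble K = (LN − M²)/(EG − F²) = 0. At (u, v) = (0, -3): K = 0.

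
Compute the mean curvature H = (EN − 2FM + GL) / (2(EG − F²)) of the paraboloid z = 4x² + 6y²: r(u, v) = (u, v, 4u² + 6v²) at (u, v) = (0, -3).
H = 5194*sqrt(1297)/1682209

With E = 64*u^2 + 1, F = 96*u*v, G = 144*v^2 + 1, L = 8/sqrt(64*u^2 + 144*v^2 + 1), M = 0, N = 12/sqrt(64*u^2 + 144*v^2 + 1), assemble
  H = (EN − 2FM + GL) / (2(EG − F²)) = 2*(192*u^2 + 288*v^2 + 5)/(64*u^2 + 144*v^2 + 1)^(3/2).
At (u, v) = (0, -3): H = 5194*sqrt(1297)/1682209.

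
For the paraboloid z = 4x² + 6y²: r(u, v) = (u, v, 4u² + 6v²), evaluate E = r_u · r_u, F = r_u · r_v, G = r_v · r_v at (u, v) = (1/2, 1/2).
E = 17;  F = 24;  G = 37

Partials: r_u = (1, 0, 8*u), r_v = (0, 1, 12*v). As functions of (u, v):
  E = r_u · r_u = 64*u^2 + 1,
  F = r_u · r_v = 96*u*v,
  G = r_v · r_v = 144*v^2 + 1.
Evaluating at (u, v) = (1/2, 1/2): E = 17, F = 24, G = 37.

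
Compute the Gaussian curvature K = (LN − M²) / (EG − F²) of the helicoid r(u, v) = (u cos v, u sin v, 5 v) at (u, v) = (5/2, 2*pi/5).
K = -16/625

Coefficients of the first fundamental form: E = 1, F = 0, G = u^2 + 25.
Coefficients of the second fundamental form: L = 0, M = -5/sqrt(u^2 + 25), N = 0.
Assemble K = (LN − M²)/(EG − F²) = -25/(u^2 + 25)^2. At (u, v) = (5/2, 2*pi/5): K = -16/625.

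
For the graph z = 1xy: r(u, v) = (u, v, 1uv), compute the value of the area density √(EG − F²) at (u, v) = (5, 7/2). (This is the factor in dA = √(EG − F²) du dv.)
√(EG − F²)|_{(5, 7/2)} = 3*sqrt(17)/2

E = v^2 + 1, F = u*v, G = u^2 + 1, so EG − F² = u^2 + v^2 + 1. Taking the positive square root: √(EG − F²) = sqrt(u^2 + v^2 + 1). At (u, v) = (5, 7/2): 3*sqrt(17)/2.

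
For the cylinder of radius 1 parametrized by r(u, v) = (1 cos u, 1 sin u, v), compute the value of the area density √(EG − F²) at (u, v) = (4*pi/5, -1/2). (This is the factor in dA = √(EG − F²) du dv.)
√(EG − F²)|_{(4*pi/5, -1/2)} = 1

E = 1, F = 0, G = 1, so EG − F² = 1. Taking the positive square root: √(EG − F²) = 1. At (u, v) = (4*pi/5, -1/2): 1.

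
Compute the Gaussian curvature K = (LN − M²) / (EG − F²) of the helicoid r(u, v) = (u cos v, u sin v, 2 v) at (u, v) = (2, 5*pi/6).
K = -1/16

Coefficients of the first fundamental form: E = 1, F = 0, G = u^2 + 4.
Coefficients of the second fundamental form: L = 0, M = -2/sqrt(u^2 + 4), N = 0.
Assemble K = (LN − M²)/(EG − F²) = -4/(u^2 + 4)^2. At (u, v) = (2, 5*pi/6): K = -1/16.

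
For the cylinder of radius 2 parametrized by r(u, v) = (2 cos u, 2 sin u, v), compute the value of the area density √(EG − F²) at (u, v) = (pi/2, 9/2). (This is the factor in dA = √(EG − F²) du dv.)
√(EG − F²)|_{(pi/2, 9/2)} = 2

E = 4, F = 0, G = 1, so EG − F² = 4. Taking the positive square root: √(EG − F²) = 2. At (u, v) = (pi/2, 9/2): 2.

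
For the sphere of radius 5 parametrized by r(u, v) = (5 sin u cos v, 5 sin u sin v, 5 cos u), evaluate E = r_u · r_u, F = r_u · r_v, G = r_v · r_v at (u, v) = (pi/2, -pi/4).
E = 25;  F = 0;  G = 25

Partials: r_u = (5*cos(u)*cos(v), 5*sin(v)*cos(u), -5*sin(u)), r_v = (-5*sin(u)*sin(v), 5*sin(u)*cos(v), 0). As functions of (u, v):
  E = r_u · r_u = 25,
  F = r_u · r_v = 0,
  G = r_v · r_v = 25*sin(u)^2.
Evaluating at (u, v) = (pi/2, -pi/4): E = 25, F = 0, G = 25.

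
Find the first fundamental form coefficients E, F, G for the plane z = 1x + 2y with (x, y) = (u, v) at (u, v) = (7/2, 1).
E = 2;  F = 2;  G = 5

Partials: r_u = (1, 0, 1), r_v = (0, 1, 2). As functions of (u, v):
  E = r_u · r_u = 2,
  F = r_u · r_v = 2,
  G = r_v · r_v = 5.
Evaluating at (u, v) = (7/2, 1): E = 2, F = 2, G = 5.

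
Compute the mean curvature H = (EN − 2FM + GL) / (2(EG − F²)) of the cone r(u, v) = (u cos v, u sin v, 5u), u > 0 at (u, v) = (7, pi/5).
H = 5*sqrt(26)/364

With E = 26, F = 0, G = u^2, L = 0, M = 0, N = 5*sqrt(26)*u^2/(26*Abs(u)), assemble
  H = (EN − 2FM + GL) / (2(EG − F²)) = 5*sqrt(26)/(52*Abs(u)).
At (u, v) = (7, pi/5): H = 5*sqrt(26)/364.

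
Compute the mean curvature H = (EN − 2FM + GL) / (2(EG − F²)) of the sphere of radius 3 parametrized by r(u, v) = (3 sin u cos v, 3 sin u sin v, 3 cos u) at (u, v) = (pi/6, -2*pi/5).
H = -1/3

With E = 9, F = 0, G = 9*sin(u)^2, L = -3*sin(u)/Abs(sin(u)), M = 0, N = -3*sin(u)^3/Abs(sin(u)), assemble
  H = (EN − 2FM + GL) / (2(EG − F²)) = -sin(u)/(3*Abs(sin(u))).
At (u, v) = (pi/6, -2*pi/5): H = -1/3.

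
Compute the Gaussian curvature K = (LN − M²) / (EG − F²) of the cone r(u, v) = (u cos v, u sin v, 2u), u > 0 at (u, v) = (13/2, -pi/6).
K = 0

Coefficients of the first fundamental form: E = 5, F = 0, G = u^2.
Coefficients of the second fundamental form: L = 0, M = 0, N = 2*sqrt(5)*u^2/(5*Abs(u)).
Assemble K = (LN − M²)/(EG − F²) = 0. At (u, v) = (13/2, -pi/6): K = 0.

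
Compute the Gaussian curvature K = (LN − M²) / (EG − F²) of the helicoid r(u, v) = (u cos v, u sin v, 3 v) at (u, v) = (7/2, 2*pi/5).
K = -144/7225

Coefficients of the first fundamental form: E = 1, F = 0, G = u^2 + 9.
Coefficients of the second fundamental form: L = 0, M = -3/sqrt(u^2 + 9), N = 0.
Assemble K = (LN − M²)/(EG − F²) = -9/(u^2 + 9)^2. At (u, v) = (7/2, 2*pi/5): K = -144/7225.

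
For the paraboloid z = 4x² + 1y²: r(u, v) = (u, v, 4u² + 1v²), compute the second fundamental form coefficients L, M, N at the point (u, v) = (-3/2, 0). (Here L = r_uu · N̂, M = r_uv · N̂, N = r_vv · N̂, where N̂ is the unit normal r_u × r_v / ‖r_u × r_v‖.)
L = 8*sqrt(145)/145;  M = 0;  N = 2*sqrt(145)/145

Compute the unit normal N̂(u, v) = (-8*u/sqrt(64*u^2 + 4*v^2 + 1), -2*v/sqrt(64*u^2 + 4*v^2 + 1), 1/sqrt(64*u^2 + 4*v^2 + 1)), and the second partials r_uu, r_uv, r_vv. Take dot products:
  L(u, v) = r_uu · N̂ = 8/sqrt(64*u^2 + 4*v^2 + 1),
  M(u, v) = r_uv · N̂ = 0,
  N(u, v) = r_vv · N̂ = 2/sqrt(64*u^2 + 4*v^2 + 1).
Evaluating at (u, v) = (-3/2, 0):
  L = 8*sqrt(145)/145, M = 0, N = 2*sqrt(145)/145.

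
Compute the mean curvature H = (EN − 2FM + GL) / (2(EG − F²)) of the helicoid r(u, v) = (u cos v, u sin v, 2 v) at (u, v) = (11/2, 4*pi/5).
H = 0

With E = 1, F = 0, G = u^2 + 4, L = 0, M = -2/sqrt(u^2 + 4), N = 0, assemble
  H = (EN − 2FM + GL) / (2(EG − F²)) = 0.
At (u, v) = (11/2, 4*pi/5): H = 0.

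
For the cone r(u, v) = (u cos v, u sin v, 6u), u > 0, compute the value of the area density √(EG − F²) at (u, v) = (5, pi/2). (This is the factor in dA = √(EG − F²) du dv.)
√(EG − F²)|_{(5, pi/2)} = 5*sqrt(37)

E = 37, F = 0, G = u^2, so EG − F² = 37*u^2. Taking the positive square root: √(EG − F²) = sqrt(37)*Abs(u). At (u, v) = (5, pi/2): 5*sqrt(37).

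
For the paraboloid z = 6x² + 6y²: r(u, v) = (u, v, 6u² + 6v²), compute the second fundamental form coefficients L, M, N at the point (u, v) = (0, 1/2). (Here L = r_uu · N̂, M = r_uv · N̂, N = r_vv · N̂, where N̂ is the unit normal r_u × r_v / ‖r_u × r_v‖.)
L = 12*sqrt(37)/37;  M = 0;  N = 12*sqrt(37)/37

Compute the unit normal N̂(u, v) = (-12*u/sqrt(144*u^2 + 144*v^2 + 1), -12*v/sqrt(144*u^2 + 144*v^2 + 1), 1/sqrt(144*u^2 + 144*v^2 + 1)), and the second partials r_uu, r_uv, r_vv. Take dot products:
  L(u, v) = r_uu · N̂ = 12/sqrt(144*u^2 + 144*v^2 + 1),
  M(u, v) = r_uv · N̂ = 0,
  N(u, v) = r_vv · N̂ = 12/sqrt(144*u^2 + 144*v^2 + 1).
Evaluating at (u, v) = (0, 1/2):
  L = 12*sqrt(37)/37, M = 0, N = 12*sqrt(37)/37.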